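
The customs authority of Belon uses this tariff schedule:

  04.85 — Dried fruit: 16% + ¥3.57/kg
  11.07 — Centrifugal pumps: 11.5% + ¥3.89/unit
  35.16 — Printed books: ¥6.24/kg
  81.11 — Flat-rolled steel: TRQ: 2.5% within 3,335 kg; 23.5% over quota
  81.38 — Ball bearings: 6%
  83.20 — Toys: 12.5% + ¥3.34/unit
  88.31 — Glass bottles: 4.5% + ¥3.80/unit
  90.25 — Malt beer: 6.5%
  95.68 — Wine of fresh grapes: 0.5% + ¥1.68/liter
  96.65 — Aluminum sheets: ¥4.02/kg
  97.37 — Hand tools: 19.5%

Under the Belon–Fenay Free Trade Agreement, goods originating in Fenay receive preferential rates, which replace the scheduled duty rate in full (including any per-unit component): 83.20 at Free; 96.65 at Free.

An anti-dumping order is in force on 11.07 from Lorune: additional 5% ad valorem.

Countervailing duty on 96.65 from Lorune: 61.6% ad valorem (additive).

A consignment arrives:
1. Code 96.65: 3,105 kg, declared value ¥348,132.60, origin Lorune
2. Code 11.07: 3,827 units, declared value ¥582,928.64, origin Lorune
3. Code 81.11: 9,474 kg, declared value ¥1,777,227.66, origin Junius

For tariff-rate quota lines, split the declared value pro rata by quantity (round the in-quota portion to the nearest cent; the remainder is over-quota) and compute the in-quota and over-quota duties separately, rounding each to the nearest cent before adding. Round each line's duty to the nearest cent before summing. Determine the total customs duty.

Line 1 (96.65, Lorune, 3,105 kg, ¥348,132.60):
Base rate for 96.65 is ¥4.02/kg.
96.65 has an FTA preferential rate, but origin Lorune is not Fenay; base rate stands.
Additional duty on 96.65 from Lorune: +61.6% ad valorem. Applied ad valorem rate = 61.6%.
Duty = ¥348,132.60 × 61.6% + 3,105 × ¥4.02 = ¥226,931.78.
Line 2 (11.07, Lorune, 3,827 units, ¥582,928.64):
Base rate for 11.07 is 11.5% + ¥3.89/unit.
Additional duty on 11.07 from Lorune: +5%. Applied ad valorem rate: 11.5% + 5% = 16.5%.
Duty = ¥582,928.64 × 16.5% + 3,827 × ¥3.89 = ¥111,070.26.
Line 3 (81.11, Junius, 9,474 kg, ¥1,777,227.66):
Code 81.11 is under a tariff-rate quota (threshold 3,335 kg). In-quota: 3,335 kg at 2.5%; over-quota: 6,139 kg at 23.5%.
Pro-rata value split: in-quota = ¥1,777,227.66 × 3,335/9,474 = ¥625,612.65; over-quota = ¥1,777,227.66 − ¥625,612.65 = ¥1,151,615.01.
In-quota duty = ¥625,612.65 × 2.5% = ¥15,640.32. Over-quota duty = ¥1,151,615.01 × 23.5% = ¥270,629.53.
Line duty = ¥15,640.32 + ¥270,629.53 = ¥286,269.85.
Total = ¥226,931.78 + ¥111,070.26 + ¥286,269.85 = ¥624,271.89.

¥624,271.89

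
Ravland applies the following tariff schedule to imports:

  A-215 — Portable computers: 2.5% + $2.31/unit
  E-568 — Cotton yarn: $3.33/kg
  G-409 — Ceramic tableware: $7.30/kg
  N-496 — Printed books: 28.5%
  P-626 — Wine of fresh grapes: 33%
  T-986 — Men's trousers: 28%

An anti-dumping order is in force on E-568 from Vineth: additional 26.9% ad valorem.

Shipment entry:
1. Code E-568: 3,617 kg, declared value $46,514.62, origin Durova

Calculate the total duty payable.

$12,044.61

Line 1 (E-568, Durova, 3,617 kg, $46,514.62):
Base rate for E-568 is $3.33/kg.
The additional-duty order on E-568 targets Vineth, not Durova; it does not apply.
Duty = 3,617 × $3.33 = $12,044.61.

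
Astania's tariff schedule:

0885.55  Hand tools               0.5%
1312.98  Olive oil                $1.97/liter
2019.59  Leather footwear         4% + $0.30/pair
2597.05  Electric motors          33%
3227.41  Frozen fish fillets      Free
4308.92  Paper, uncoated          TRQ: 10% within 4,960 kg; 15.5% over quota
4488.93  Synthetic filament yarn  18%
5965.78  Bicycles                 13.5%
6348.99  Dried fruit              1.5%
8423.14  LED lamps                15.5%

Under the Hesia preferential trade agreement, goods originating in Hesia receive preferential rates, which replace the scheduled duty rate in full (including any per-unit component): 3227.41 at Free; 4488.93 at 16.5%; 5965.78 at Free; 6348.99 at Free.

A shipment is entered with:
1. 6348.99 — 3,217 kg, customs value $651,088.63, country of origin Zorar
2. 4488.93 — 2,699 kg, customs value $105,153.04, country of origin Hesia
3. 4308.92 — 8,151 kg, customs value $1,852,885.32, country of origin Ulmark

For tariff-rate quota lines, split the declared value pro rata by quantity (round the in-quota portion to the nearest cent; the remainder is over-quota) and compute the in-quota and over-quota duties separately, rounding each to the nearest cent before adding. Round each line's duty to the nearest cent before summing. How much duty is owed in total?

$252,300.91

Line 1 (6348.99, Zorar, 3,217 kg, $651,088.63):
Base rate for 6348.99 is 1.5%.
6348.99 has an FTA preferential rate, but origin Zorar is not Hesia; base rate stands.
Duty = $651,088.63 × 1.5% = $9,766.33.
Line 2 (4488.93, Hesia, 2,699 kg, $105,153.04):
Base rate for 4488.93 is 18%.
Origin Hesia qualifies under the Astania–Hesia agreement and 4488.93 is covered: preferential rate 16.5% applies instead.
Duty = $105,153.04 × 16.5% = $17,350.25.
Line 3 (4308.92, Ulmark, 8,151 kg, $1,852,885.32):
Code 4308.92 is under a tariff-rate quota (threshold 4,960 kg). In-quota: 4,960 kg at 10%; over-quota: 3,191 kg at 15.5%.
Pro-rata value split: in-quota = $1,852,885.32 × 4,960/8,151 = $1,127,507.20; over-quota = $1,852,885.32 − $1,127,507.20 = $725,378.12.
In-quota duty = $1,127,507.20 × 10% = $112,750.72. Over-quota duty = $725,378.12 × 15.5% = $112,433.61.
Line duty = $112,750.72 + $112,433.61 = $225,184.33.
Total = $9,766.33 + $17,350.25 + $225,184.33 = $252,300.91.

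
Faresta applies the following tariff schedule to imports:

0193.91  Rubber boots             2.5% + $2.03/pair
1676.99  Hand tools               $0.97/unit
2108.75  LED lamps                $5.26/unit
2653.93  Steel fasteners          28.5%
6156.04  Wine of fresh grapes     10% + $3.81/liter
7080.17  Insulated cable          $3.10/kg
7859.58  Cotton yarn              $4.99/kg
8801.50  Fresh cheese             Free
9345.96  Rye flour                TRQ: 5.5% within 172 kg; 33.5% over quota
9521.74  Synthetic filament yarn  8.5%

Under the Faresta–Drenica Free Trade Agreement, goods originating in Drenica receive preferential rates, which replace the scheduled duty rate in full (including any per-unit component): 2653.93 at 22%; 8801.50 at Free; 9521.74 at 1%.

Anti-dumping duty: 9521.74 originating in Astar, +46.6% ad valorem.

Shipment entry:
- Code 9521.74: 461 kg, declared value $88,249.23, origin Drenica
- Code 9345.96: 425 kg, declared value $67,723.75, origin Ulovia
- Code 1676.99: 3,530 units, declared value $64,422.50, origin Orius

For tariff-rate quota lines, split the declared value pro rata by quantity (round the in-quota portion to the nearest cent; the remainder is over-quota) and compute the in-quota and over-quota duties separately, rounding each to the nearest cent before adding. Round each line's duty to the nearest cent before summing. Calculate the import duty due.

$19,319.75

Line 1 (9521.74, Drenica, 461 kg, $88,249.23):
Base rate for 9521.74 is 8.5%.
Origin Drenica qualifies under the Faresta–Drenica agreement and 9521.74 is covered: preferential rate 1% applies instead.
The additional-duty order on 9521.74 targets Astar, not Drenica; it does not apply.
Duty = $88,249.23 × 1% = $882.49.
Line 2 (9345.96, Ulovia, 425 kg, $67,723.75):
Code 9345.96 is under a tariff-rate quota (threshold 172 kg). In-quota: 172 kg at 5.5%; over-quota: 253 kg at 33.5%.
Pro-rata value split: in-quota = $67,723.75 × 172/425 = $27,408.20; over-quota = $67,723.75 − $27,408.20 = $40,315.55.
In-quota duty = $27,408.20 × 5.5% = $1,507.45. Over-quota duty = $40,315.55 × 33.5% = $13,505.71.
Line duty = $1,507.45 + $13,505.71 = $15,013.16.
Line 3 (1676.99, Orius, 3,530 units, $64,422.50):
Base rate for 1676.99 is $0.97/unit.
Duty = 3,530 × $0.97 = $3,424.10.
Total = $882.49 + $15,013.16 + $3,424.10 = $19,319.75.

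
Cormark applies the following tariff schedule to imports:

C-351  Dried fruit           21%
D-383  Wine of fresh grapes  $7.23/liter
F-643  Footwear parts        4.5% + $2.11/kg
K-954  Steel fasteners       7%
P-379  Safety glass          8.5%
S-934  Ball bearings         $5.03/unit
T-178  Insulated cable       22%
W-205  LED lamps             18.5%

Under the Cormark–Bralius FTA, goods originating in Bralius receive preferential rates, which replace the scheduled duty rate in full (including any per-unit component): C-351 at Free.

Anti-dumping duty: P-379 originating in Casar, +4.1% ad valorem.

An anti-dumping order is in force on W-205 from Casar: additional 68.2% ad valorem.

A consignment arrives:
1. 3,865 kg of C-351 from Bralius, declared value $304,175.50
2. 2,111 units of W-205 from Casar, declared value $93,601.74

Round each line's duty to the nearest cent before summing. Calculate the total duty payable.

$81,152.71

Line 1 (C-351, Bralius, 3,865 kg, $304,175.50):
Base rate for C-351 is 21%.
Origin Bralius qualifies under the Cormark–Bralius agreement and C-351 is covered: preferential rate Free applies instead.
Duty = $304,175.50 × 0% = $0.00.
Line 2 (W-205, Casar, 2,111 units, $93,601.74):
Base rate for W-205 is 18.5%.
Additional duty on W-205 from Casar: +68.2%. Applied ad valorem rate: 18.5% + 68.2% = 86.7%.
Duty = $93,601.74 × 86.7% = $81,152.71.
Total = $0.00 + $81,152.71 = $81,152.71.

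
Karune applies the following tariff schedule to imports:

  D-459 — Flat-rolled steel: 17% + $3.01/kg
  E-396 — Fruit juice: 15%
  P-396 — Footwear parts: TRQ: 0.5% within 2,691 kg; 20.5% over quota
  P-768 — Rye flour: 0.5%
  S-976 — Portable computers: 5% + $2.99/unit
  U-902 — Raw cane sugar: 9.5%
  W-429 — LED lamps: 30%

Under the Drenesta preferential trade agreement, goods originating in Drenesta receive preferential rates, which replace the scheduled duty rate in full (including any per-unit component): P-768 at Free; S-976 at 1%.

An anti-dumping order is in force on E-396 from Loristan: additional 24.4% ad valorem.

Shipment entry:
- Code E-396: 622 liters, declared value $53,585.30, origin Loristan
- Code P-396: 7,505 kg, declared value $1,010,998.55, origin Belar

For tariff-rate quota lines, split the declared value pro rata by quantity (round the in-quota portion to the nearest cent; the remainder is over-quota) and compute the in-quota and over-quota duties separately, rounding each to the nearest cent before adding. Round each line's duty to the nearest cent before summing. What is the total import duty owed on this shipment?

$155,866.39

Line 1 (E-396, Loristan, 622 liters, $53,585.30):
Base rate for E-396 is 15%.
Additional duty on E-396 from Loristan: +24.4%. Applied ad valorem rate: 15% + 24.4% = 39.4%.
Duty = $53,585.30 × 39.4% = $21,112.61.
Line 2 (P-396, Belar, 7,505 kg, $1,010,998.55):
Code P-396 is under a tariff-rate quota (threshold 2,691 kg). In-quota: 2,691 kg at 0.5%; over-quota: 4,814 kg at 20.5%.
Pro-rata value split: in-quota = $1,010,998.55 × 2,691/7,505 = $362,504.61; over-quota = $1,010,998.55 − $362,504.61 = $648,493.94.
In-quota duty = $362,504.61 × 0.5% = $1,812.52. Over-quota duty = $648,493.94 × 20.5% = $132,941.26.
Line duty = $1,812.52 + $132,941.26 = $134,753.78.
Total = $21,112.61 + $134,753.78 = $155,866.39.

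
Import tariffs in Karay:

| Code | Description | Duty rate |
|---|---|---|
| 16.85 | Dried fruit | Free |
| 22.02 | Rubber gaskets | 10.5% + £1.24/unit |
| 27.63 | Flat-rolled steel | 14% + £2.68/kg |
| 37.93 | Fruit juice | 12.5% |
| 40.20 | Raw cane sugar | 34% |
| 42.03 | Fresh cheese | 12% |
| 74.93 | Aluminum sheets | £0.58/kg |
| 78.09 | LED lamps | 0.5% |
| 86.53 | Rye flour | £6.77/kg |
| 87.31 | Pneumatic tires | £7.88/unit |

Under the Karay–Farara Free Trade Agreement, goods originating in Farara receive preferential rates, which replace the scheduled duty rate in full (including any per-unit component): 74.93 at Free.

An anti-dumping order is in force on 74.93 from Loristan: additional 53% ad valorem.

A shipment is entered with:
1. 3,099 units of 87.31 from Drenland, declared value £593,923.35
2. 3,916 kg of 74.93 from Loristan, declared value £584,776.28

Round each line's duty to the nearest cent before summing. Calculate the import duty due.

£336,622.83

Line 1 (87.31, Drenland, 3,099 units, £593,923.35):
Base rate for 87.31 is £7.88/unit.
Duty = 3,099 × £7.88 = £24,420.12.
Line 2 (74.93, Loristan, 3,916 kg, £584,776.28):
Base rate for 74.93 is £0.58/kg.
74.93 has an FTA preferential rate, but origin Loristan is not Farara; base rate stands.
Additional duty on 74.93 from Loristan: +53% ad valorem. Applied ad valorem rate = 53%.
Duty = £584,776.28 × 53% + 3,916 × £0.58 = £312,202.71.
Total = £24,420.12 + £312,202.71 = £336,622.83.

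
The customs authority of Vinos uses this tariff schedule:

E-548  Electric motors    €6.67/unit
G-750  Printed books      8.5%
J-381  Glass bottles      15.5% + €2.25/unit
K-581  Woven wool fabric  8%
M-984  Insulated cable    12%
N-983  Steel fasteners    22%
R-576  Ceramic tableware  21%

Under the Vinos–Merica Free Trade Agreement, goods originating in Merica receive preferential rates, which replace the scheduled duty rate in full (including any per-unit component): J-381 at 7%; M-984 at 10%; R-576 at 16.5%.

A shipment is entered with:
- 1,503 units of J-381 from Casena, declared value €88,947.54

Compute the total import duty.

€17,168.62

Line 1 (J-381, Casena, 1,503 units, €88,947.54):
Base rate for J-381 is 15.5% + €2.25/unit.
J-381 has an FTA preferential rate, but origin Casena is not Merica; base rate stands.
Duty = €88,947.54 × 15.5% + 1,503 × €2.25 = €17,168.62.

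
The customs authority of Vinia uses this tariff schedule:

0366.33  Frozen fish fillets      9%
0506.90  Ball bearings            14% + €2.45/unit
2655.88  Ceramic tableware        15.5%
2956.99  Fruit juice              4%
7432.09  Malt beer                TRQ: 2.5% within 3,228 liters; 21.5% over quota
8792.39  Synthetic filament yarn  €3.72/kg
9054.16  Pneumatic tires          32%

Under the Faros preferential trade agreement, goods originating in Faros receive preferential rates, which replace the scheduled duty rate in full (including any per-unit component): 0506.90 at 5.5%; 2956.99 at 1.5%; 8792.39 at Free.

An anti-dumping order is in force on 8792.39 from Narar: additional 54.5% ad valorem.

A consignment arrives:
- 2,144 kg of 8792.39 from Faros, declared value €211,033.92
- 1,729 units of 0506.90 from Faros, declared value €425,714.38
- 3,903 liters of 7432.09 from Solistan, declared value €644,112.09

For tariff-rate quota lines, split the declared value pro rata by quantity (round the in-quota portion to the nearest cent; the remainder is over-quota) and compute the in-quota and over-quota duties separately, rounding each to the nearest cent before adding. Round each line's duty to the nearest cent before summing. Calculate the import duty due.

Line 1 (8792.39, Faros, 2,144 kg, €211,033.92):
Base rate for 8792.39 is €3.72/kg.
Origin Faros qualifies under the Vinia–Faros agreement and 8792.39 is covered: preferential rate Free applies instead.
The additional-duty order on 8792.39 targets Narar, not Faros; it does not apply.
Duty = €211,033.92 × 0% = €0.00.
Line 2 (0506.90, Faros, 1,729 units, €425,714.38):
Base rate for 0506.90 is 14% + €2.45/unit.
Origin Faros qualifies under the Vinia–Faros agreement and 0506.90 is covered: preferential rate 5.5% applies instead.
Duty = €425,714.38 × 5.5% = €23,414.29.
Line 3 (7432.09, Solistan, 3,903 liters, €644,112.09):
Code 7432.09 is under a tariff-rate quota (threshold 3,228 liters). In-quota: 3,228 liters at 2.5%; over-quota: 675 liters at 21.5%.
Pro-rata value split: in-quota = €644,112.09 × 3,228/3,903 = €532,716.84; over-quota = €644,112.09 − €532,716.84 = €111,395.25.
In-quota duty = €532,716.84 × 2.5% = €13,317.92. Over-quota duty = €111,395.25 × 21.5% = €23,949.98.
Line duty = €13,317.92 + €23,949.98 = €37,267.90.
Total = €0.00 + €23,414.29 + €37,267.90 = €60,682.19.

€60,682.19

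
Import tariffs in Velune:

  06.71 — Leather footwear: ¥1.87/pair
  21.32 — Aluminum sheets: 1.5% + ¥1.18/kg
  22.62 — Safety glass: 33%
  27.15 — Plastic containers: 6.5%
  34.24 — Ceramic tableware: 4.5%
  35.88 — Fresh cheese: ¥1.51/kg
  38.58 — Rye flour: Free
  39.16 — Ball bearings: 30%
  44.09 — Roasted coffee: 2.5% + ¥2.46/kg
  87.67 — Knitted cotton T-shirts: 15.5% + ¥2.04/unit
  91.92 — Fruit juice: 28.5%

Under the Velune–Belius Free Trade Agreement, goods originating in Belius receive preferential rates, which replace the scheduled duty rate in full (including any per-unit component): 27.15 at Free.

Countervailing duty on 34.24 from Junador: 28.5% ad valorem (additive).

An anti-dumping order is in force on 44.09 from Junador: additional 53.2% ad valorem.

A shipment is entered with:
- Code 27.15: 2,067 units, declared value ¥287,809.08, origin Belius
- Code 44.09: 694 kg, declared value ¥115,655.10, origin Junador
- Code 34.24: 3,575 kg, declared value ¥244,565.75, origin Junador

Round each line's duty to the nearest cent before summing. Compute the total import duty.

¥146,833.83

Line 1 (27.15, Belius, 2,067 units, ¥287,809.08):
Base rate for 27.15 is 6.5%.
Origin Belius qualifies under the Velune–Belius agreement and 27.15 is covered: preferential rate Free applies instead.
Duty = ¥287,809.08 × 0% = ¥0.00.
Line 2 (44.09, Junador, 694 kg, ¥115,655.10):
Base rate for 44.09 is 2.5% + ¥2.46/kg.
Additional duty on 44.09 from Junador: +53.2%. Applied ad valorem rate: 2.5% + 53.2% = 55.7%.
Duty = ¥115,655.10 × 55.7% + 694 × ¥2.46 = ¥66,127.13.
Line 3 (34.24, Junador, 3,575 kg, ¥244,565.75):
Base rate for 34.24 is 4.5%.
Additional duty on 34.24 from Junador: +28.5%. Applied ad valorem rate: 4.5% + 28.5% = 33%.
Duty = ¥244,565.75 × 33% = ¥80,706.70.
Total = ¥0.00 + ¥66,127.13 + ¥80,706.70 = ¥146,833.83.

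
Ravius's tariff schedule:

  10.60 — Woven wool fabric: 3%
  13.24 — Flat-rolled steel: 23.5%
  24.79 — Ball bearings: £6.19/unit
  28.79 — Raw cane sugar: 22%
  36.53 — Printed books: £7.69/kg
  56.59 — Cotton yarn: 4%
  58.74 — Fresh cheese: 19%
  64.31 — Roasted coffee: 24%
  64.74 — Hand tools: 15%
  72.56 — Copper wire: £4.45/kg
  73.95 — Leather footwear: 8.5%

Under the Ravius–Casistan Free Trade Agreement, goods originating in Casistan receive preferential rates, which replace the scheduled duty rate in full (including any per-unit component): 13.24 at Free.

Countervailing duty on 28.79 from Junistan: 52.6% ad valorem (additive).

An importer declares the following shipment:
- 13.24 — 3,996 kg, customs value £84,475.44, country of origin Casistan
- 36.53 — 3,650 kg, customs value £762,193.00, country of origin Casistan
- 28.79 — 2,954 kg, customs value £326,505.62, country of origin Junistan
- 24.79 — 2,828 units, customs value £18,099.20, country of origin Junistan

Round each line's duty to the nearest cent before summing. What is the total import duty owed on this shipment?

Line 1 (13.24, Casistan, 3,996 kg, £84,475.44):
Base rate for 13.24 is 23.5%.
Origin Casistan qualifies under the Ravius–Casistan agreement and 13.24 is covered: preferential rate Free applies instead.
Duty = £84,475.44 × 0% = £0.00.
Line 2 (36.53, Casistan, 3,650 kg, £762,193.00):
Base rate for 36.53 is £7.69/kg.
Origin Casistan is the FTA partner but 36.53 is not on the preference list; base rate stands.
Duty = 3,650 × £7.69 = £28,068.50.
Line 3 (28.79, Junistan, 2,954 kg, £326,505.62):
Base rate for 28.79 is 22%.
Additional duty on 28.79 from Junistan: +52.6%. Applied ad valorem rate: 22% + 52.6% = 74.6%.
Duty = £326,505.62 × 74.6% = £243,573.19.
Line 4 (24.79, Junistan, 2,828 units, £18,099.20):
Base rate for 24.79 is £6.19/unit.
Duty = 2,828 × £6.19 = £17,505.32.
Total = £0.00 + £28,068.50 + £243,573.19 + £17,505.32 = £289,147.01.

£289,147.01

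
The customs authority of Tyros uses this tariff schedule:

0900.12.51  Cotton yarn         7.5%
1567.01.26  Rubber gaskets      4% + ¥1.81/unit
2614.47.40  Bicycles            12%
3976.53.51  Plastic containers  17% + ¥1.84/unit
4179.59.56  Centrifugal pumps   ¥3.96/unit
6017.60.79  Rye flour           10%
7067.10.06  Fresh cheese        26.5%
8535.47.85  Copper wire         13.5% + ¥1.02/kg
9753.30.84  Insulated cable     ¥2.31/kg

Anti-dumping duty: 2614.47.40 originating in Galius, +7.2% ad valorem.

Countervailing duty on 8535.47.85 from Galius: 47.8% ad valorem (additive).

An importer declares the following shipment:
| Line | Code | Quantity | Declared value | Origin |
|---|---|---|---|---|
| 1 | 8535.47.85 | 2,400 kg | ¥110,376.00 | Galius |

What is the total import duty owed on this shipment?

¥70,108.49

Line 1 (8535.47.85, Galius, 2,400 kg, ¥110,376.00):
Base rate for 8535.47.85 is 13.5% + ¥1.02/kg.
Additional duty on 8535.47.85 from Galius: +47.8%. Applied ad valorem rate: 13.5% + 47.8% = 61.3%.
Duty = ¥110,376.00 × 61.3% + 2,400 × ¥1.02 = ¥70,108.49.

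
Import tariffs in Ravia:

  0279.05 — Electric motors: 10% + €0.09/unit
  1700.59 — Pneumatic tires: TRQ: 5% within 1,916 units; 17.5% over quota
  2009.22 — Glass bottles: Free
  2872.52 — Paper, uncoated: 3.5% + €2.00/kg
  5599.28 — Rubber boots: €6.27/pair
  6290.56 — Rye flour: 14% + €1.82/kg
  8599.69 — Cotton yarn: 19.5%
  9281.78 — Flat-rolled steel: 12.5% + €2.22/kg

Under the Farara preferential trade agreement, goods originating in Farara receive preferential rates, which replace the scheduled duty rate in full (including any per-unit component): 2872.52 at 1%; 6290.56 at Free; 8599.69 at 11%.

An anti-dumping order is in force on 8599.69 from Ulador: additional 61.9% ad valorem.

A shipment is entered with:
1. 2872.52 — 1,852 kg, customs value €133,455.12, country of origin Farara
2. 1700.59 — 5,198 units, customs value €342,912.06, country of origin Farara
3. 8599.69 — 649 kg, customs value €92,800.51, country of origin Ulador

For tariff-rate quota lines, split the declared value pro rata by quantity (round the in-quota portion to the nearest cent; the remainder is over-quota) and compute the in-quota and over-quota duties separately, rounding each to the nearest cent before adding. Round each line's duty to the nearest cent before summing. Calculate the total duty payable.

Line 1 (2872.52, Farara, 1,852 kg, €133,455.12):
Base rate for 2872.52 is 3.5% + €2.00/kg.
Origin Farara qualifies under the Ravia–Farara agreement and 2872.52 is covered: preferential rate 1% applies instead.
Duty = €133,455.12 × 1% = €1,334.55.
Line 2 (1700.59, Farara, 5,198 units, €342,912.06):
Code 1700.59 is under a tariff-rate quota (threshold 1,916 units). In-quota: 1,916 units at 5%; over-quota: 3,282 units at 17.5%.
Pro-rata value split: in-quota = €342,912.06 × 1,916/5,198 = €126,398.52; over-quota = €342,912.06 − €126,398.52 = €216,513.54.
In-quota duty = €126,398.52 × 5% = €6,319.93. Over-quota duty = €216,513.54 × 17.5% = €37,889.87.
Line duty = €6,319.93 + €37,889.87 = €44,209.80.
Line 3 (8599.69, Ulador, 649 kg, €92,800.51):
Base rate for 8599.69 is 19.5%.
8599.69 has an FTA preferential rate, but origin Ulador is not Farara; base rate stands.
Additional duty on 8599.69 from Ulador: +61.9%. Applied ad valorem rate: 19.5% + 61.9% = 81.4%.
Duty = €92,800.51 × 81.4% = €75,539.62.
Total = €1,334.55 + €44,209.80 + €75,539.62 = €121,083.97.

€121,083.97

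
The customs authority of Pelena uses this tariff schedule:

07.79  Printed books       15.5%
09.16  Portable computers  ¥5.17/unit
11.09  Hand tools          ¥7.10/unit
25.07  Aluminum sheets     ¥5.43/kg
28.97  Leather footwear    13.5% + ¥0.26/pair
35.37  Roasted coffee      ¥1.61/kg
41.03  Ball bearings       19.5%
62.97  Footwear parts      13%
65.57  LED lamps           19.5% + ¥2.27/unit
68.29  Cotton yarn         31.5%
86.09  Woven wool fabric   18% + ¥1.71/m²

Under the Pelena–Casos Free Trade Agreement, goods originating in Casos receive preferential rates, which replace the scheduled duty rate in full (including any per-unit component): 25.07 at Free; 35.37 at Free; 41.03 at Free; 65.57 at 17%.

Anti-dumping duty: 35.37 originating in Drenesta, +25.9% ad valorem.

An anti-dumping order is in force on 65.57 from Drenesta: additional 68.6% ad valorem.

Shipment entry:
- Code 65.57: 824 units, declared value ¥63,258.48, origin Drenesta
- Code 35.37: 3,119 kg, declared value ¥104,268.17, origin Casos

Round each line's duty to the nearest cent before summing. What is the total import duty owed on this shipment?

Line 1 (65.57, Drenesta, 824 units, ¥63,258.48):
Base rate for 65.57 is 19.5% + ¥2.27/unit.
65.57 has an FTA preferential rate, but origin Drenesta is not Casos; base rate stands.
Additional duty on 65.57 from Drenesta: +68.6%. Applied ad valorem rate: 19.5% + 68.6% = 88.1%.
Duty = ¥63,258.48 × 88.1% + 824 × ¥2.27 = ¥57,601.20.
Line 2 (35.37, Casos, 3,119 kg, ¥104,268.17):
Base rate for 35.37 is ¥1.61/kg.
Origin Casos qualifies under the Pelena–Casos agreement and 35.37 is covered: preferential rate Free applies instead.
The additional-duty order on 35.37 targets Drenesta, not Casos; it does not apply.
Duty = ¥104,268.17 × 0% = ¥0.00.
Total = ¥57,601.20 + ¥0.00 = ¥57,601.20.

¥57,601.20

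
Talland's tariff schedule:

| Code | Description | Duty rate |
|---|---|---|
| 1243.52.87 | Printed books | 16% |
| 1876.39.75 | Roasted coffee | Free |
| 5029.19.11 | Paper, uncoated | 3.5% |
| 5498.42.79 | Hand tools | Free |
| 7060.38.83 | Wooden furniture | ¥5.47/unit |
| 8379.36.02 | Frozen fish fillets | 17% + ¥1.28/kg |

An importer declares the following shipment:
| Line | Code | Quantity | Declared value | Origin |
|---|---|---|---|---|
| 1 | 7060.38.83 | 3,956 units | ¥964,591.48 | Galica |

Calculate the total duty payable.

¥21,639.32

Line 1 (7060.38.83, Galica, 3,956 units, ¥964,591.48):
Base rate for 7060.38.83 is ¥5.47/unit.
Duty = 3,956 × ¥5.47 = ¥21,639.32.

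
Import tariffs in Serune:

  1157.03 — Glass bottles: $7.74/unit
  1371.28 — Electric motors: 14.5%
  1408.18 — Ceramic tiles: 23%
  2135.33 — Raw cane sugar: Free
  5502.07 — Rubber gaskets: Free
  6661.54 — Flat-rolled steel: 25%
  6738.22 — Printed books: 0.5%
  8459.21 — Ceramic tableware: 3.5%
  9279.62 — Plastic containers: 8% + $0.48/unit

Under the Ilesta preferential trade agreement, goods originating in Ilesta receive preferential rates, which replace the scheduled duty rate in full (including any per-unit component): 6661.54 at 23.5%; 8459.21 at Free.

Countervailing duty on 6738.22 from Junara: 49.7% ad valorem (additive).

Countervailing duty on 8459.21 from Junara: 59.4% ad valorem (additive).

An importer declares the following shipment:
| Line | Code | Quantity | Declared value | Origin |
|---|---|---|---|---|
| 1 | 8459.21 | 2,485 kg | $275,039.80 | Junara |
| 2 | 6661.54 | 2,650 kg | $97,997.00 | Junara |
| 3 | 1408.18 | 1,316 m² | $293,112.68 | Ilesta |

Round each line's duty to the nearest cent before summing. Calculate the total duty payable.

$264,915.20

Line 1 (8459.21, Junara, 2,485 kg, $275,039.80):
Base rate for 8459.21 is 3.5%.
8459.21 has an FTA preferential rate, but origin Junara is not Ilesta; base rate stands.
Additional duty on 8459.21 from Junara: +59.4%. Applied ad valorem rate: 3.5% + 59.4% = 62.9%.
Duty = $275,039.80 × 62.9% = $173,000.03.
Line 2 (6661.54, Junara, 2,650 kg, $97,997.00):
Base rate for 6661.54 is 25%.
6661.54 has an FTA preferential rate, but origin Junara is not Ilesta; base rate stands.
Duty = $97,997.00 × 25% = $24,499.25.
Line 3 (1408.18, Ilesta, 1,316 m², $293,112.68):
Base rate for 1408.18 is 23%.
Origin Ilesta is the FTA partner but 1408.18 is not on the preference list; base rate stands.
Duty = $293,112.68 × 23% = $67,415.92.
Total = $173,000.03 + $24,499.25 + $67,415.92 = $264,915.20.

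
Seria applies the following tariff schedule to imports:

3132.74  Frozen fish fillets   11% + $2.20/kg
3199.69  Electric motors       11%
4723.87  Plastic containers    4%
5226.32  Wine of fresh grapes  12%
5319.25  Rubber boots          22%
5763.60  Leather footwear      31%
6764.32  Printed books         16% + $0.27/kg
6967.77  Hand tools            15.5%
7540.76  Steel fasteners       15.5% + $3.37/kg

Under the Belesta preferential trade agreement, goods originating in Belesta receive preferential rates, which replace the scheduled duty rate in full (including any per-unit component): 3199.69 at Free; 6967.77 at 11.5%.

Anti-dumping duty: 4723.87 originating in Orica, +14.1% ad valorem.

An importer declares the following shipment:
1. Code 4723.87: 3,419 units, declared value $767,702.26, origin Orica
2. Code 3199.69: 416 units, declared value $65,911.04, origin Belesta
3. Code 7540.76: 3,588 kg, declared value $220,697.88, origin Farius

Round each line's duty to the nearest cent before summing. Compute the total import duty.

Line 1 (4723.87, Orica, 3,419 units, $767,702.26):
Base rate for 4723.87 is 4%.
Additional duty on 4723.87 from Orica: +14.1%. Applied ad valorem rate: 4% + 14.1% = 18.1%.
Duty = $767,702.26 × 18.1% = $138,954.11.
Line 2 (3199.69, Belesta, 416 units, $65,911.04):
Base rate for 3199.69 is 11%.
Origin Belesta qualifies under the Seria–Belesta agreement and 3199.69 is covered: preferential rate Free applies instead.
Duty = $65,911.04 × 0% = $0.00.
Line 3 (7540.76, Farius, 3,588 kg, $220,697.88):
Base rate for 7540.76 is 15.5% + $3.37/kg.
Duty = $220,697.88 × 15.5% + 3,588 × $3.37 = $46,299.73.
Total = $138,954.11 + $0.00 + $46,299.73 = $185,253.84.

$185,253.84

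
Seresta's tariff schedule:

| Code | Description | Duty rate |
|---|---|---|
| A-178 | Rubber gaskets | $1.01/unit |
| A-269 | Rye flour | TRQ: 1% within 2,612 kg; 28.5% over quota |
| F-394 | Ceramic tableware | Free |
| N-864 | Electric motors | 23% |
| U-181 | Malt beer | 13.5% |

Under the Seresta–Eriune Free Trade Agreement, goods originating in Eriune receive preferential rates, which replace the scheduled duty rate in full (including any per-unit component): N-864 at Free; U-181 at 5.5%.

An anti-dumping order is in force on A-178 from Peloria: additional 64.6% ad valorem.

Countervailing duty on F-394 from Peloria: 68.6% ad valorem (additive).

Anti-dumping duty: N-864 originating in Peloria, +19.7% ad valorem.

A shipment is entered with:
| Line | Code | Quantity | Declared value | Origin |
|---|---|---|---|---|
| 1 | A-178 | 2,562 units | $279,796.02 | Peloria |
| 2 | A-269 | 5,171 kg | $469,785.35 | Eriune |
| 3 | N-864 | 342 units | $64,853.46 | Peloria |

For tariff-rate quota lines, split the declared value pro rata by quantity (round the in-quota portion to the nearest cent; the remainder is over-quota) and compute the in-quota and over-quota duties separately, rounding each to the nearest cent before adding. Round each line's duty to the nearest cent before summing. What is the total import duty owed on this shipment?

Line 1 (A-178, Peloria, 2,562 units, $279,796.02):
Base rate for A-178 is $1.01/unit.
Additional duty on A-178 from Peloria: +64.6% ad valorem. Applied ad valorem rate = 64.6%.
Duty = $279,796.02 × 64.6% + 2,562 × $1.01 = $183,335.85.
Line 2 (A-269, Eriune, 5,171 kg, $469,785.35):
Code A-269 is under a tariff-rate quota (threshold 2,612 kg). In-quota: 2,612 kg at 1%; over-quota: 2,559 kg at 28.5%.
Pro-rata value split: in-quota = $469,785.35 × 2,612/5,171 = $237,300.20; over-quota = $469,785.35 − $237,300.20 = $232,485.15.
In-quota duty = $237,300.20 × 1% = $2,373.00. Over-quota duty = $232,485.15 × 28.5% = $66,258.27.
Line duty = $2,373.00 + $66,258.27 = $68,631.27.
Line 3 (N-864, Peloria, 342 units, $64,853.46):
Base rate for N-864 is 23%.
N-864 has an FTA preferential rate, but origin Peloria is not Eriune; base rate stands.
Additional duty on N-864 from Peloria: +19.7%. Applied ad valorem rate: 23% + 19.7% = 42.7%.
Duty = $64,853.46 × 42.7% = $27,692.43.
Total = $183,335.85 + $68,631.27 + $27,692.43 = $279,659.55.

$279,659.55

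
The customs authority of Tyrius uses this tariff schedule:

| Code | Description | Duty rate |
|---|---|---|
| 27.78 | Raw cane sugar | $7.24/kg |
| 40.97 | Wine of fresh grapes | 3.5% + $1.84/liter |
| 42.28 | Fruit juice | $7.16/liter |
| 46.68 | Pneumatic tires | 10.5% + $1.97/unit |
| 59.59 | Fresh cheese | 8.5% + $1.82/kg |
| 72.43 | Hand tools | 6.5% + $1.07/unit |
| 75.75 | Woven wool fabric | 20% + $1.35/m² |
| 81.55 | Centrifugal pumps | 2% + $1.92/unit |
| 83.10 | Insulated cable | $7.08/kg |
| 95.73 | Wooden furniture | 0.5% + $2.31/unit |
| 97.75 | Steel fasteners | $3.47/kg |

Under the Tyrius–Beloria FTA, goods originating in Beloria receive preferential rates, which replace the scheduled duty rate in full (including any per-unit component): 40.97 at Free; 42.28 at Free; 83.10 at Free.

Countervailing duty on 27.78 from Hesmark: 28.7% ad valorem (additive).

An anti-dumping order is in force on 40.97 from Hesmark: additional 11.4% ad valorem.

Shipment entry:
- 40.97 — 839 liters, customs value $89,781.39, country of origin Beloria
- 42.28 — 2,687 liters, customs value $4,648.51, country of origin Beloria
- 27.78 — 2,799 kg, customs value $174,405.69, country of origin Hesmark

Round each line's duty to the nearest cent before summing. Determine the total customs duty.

Line 1 (40.97, Beloria, 839 liters, $89,781.39):
Base rate for 40.97 is 3.5% + $1.84/liter.
Origin Beloria qualifies under the Tyrius–Beloria agreement and 40.97 is covered: preferential rate Free applies instead.
The additional-duty order on 40.97 targets Hesmark, not Beloria; it does not apply.
Duty = $89,781.39 × 0% = $0.00.
Line 2 (42.28, Beloria, 2,687 liters, $4,648.51):
Base rate for 42.28 is $7.16/liter.
Origin Beloria qualifies under the Tyrius–Beloria agreement and 42.28 is covered: preferential rate Free applies instead.
Duty = $4,648.51 × 0% = $0.00.
Line 3 (27.78, Hesmark, 2,799 kg, $174,405.69):
Base rate for 27.78 is $7.24/kg.
Additional duty on 27.78 from Hesmark: +28.7% ad valorem. Applied ad valorem rate = 28.7%.
Duty = $174,405.69 × 28.7% + 2,799 × $7.24 = $70,319.19.
Total = $0.00 + $0.00 + $70,319.19 = $70,319.19.

$70,319.19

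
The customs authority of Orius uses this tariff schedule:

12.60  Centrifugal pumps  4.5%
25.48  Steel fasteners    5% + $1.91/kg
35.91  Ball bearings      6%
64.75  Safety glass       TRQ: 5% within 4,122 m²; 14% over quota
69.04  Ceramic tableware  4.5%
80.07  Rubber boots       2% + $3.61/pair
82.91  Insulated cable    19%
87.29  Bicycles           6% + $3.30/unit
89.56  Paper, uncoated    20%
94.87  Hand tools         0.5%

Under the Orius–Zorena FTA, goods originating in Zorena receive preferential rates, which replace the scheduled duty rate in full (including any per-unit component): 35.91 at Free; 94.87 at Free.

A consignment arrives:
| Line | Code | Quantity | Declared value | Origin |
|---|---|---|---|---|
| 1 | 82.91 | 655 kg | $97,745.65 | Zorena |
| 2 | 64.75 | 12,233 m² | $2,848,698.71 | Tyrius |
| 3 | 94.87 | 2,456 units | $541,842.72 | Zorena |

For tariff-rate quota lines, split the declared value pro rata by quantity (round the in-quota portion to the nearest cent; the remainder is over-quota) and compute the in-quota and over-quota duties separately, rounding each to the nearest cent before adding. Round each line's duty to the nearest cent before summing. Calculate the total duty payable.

Line 1 (82.91, Zorena, 655 kg, $97,745.65):
Base rate for 82.91 is 19%.
Origin Zorena is the FTA partner but 82.91 is not on the preference list; base rate stands.
Duty = $97,745.65 × 19% = $18,571.67.
Line 2 (64.75, Tyrius, 12,233 m², $2,848,698.71):
Code 64.75 is under a tariff-rate quota (threshold 4,122 m²). In-quota: 4,122 m² at 5%; over-quota: 8,111 m² at 14%.
Pro-rata value split: in-quota = $2,848,698.71 × 4,122/12,233 = $959,890.14; over-quota = $2,848,698.71 − $959,890.14 = $1,888,808.57.
In-quota duty = $959,890.14 × 5% = $47,994.51. Over-quota duty = $1,888,808.57 × 14% = $264,433.20.
Line duty = $47,994.51 + $264,433.20 = $312,427.71.
Line 3 (94.87, Zorena, 2,456 units, $541,842.72):
Base rate for 94.87 is 0.5%.
Origin Zorena qualifies under the Orius–Zorena agreement and 94.87 is covered: preferential rate Free applies instead.
Duty = $541,842.72 × 0% = $0.00.
Total = $18,571.67 + $312,427.71 + $0.00 = $330,999.38.

$330,999.38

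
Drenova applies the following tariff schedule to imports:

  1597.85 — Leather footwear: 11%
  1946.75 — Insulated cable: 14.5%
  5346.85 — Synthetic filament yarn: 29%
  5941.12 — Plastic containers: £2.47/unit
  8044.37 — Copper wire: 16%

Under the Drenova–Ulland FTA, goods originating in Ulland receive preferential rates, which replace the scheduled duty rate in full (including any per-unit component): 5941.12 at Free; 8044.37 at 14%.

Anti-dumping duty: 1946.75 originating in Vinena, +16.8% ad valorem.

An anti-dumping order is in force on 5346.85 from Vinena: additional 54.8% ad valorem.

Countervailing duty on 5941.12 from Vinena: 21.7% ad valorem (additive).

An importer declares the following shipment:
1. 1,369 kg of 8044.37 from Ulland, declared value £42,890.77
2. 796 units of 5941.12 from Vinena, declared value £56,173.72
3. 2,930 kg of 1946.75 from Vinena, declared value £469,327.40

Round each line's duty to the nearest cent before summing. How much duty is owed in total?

Line 1 (8044.37, Ulland, 1,369 kg, £42,890.77):
Base rate for 8044.37 is 16%.
Origin Ulland qualifies under the Drenova–Ulland agreement and 8044.37 is covered: preferential rate 14% applies instead.
Duty = £42,890.77 × 14% = £6,004.71.
Line 2 (5941.12, Vinena, 796 units, £56,173.72):
Base rate for 5941.12 is £2.47/unit.
5941.12 has an FTA preferential rate, but origin Vinena is not Ulland; base rate stands.
Additional duty on 5941.12 from Vinena: +21.7% ad valorem. Applied ad valorem rate = 21.7%.
Duty = £56,173.72 × 21.7% + 796 × £2.47 = £14,155.82.
Line 3 (1946.75, Vinena, 2,930 kg, £469,327.40):
Base rate for 1946.75 is 14.5%.
Additional duty on 1946.75 from Vinena: +16.8%. Applied ad valorem rate: 14.5% + 16.8% = 31.3%.
Duty = £469,327.40 × 31.3% = £146,899.48.
Total = £6,004.71 + £14,155.82 + £146,899.48 = £167,060.01.

£167,060.01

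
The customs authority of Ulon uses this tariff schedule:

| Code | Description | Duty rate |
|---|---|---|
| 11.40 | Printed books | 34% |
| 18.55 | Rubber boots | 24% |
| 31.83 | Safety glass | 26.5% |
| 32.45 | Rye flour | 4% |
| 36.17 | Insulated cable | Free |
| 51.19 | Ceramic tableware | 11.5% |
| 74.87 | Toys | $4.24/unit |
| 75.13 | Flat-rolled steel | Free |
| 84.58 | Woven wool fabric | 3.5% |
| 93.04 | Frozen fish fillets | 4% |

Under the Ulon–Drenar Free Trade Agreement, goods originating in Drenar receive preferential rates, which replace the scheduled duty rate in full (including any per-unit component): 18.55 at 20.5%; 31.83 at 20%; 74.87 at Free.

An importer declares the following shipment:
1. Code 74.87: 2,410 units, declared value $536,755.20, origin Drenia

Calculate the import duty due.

Line 1 (74.87, Drenia, 2,410 units, $536,755.20):
Base rate for 74.87 is $4.24/unit.
74.87 has an FTA preferential rate, but origin Drenia is not Drenar; base rate stands.
Duty = 2,410 × $4.24 = $10,218.40.

$10,218.40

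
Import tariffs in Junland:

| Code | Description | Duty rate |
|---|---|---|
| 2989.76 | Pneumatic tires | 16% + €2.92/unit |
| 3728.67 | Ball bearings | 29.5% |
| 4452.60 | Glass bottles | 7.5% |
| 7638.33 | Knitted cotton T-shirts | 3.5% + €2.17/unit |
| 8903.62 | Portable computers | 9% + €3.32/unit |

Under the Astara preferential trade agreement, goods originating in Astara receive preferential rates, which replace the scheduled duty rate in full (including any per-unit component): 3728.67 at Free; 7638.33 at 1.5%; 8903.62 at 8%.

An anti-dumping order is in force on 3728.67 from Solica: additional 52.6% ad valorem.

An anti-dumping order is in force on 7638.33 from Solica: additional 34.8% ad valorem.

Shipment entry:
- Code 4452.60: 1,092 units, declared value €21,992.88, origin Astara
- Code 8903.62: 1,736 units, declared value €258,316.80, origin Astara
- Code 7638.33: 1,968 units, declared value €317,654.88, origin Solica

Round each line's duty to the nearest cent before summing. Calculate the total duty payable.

€148,247.19

Line 1 (4452.60, Astara, 1,092 units, €21,992.88):
Base rate for 4452.60 is 7.5%.
Origin Astara is the FTA partner but 4452.60 is not on the preference list; base rate stands.
Duty = €21,992.88 × 7.5% = €1,649.47.
Line 2 (8903.62, Astara, 1,736 units, €258,316.80):
Base rate for 8903.62 is 9% + €3.32/unit.
Origin Astara qualifies under the Junland–Astara agreement and 8903.62 is covered: preferential rate 8% applies instead.
Duty = €258,316.80 × 8% = €20,665.34.
Line 3 (7638.33, Solica, 1,968 units, €317,654.88):
Base rate for 7638.33 is 3.5% + €2.17/unit.
7638.33 has an FTA preferential rate, but origin Solica is not Astara; base rate stands.
Additional duty on 7638.33 from Solica: +34.8%. Applied ad valorem rate: 3.5% + 34.8% = 38.3%.
Duty = €317,654.88 × 38.3% + 1,968 × €2.17 = €125,932.38.
Total = €1,649.47 + €20,665.34 + €125,932.38 = €148,247.19.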